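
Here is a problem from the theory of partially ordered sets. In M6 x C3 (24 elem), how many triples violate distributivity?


Distributive law: a ^ (b v c) = (a ^ b) v (a ^ c).
Check all 24^3 = 13824 ordered triples (a,b,c).
  e.g. a=(a1,0), b=(a2,0), c=(a3,0): lhs=(a1,0) != rhs=(0,0)
  e.g. a=(a1,0), b=(a2,0), c=(a3,1): lhs=(a1,0) != rhs=(0,0)
Total violating triples: 3240


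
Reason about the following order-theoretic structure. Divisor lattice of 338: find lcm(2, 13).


In a divisor lattice, join = lcm (least common multiple).
gcd(2,13) = 1
lcm(2,13) = 2*13/gcd = 26/1 = 26


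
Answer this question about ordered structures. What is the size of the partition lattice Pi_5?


B(n) = number of set partitions of an n-element set.
B(n) satisfies the recurrence: B(n+1) = sum_k C(n,k)*B(k).
B(5) = 52


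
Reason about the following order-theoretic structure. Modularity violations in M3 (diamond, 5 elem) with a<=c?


Modular law: if a <= c then a v (b ^ c) = (a v b) ^ c.
Check all triples (a,b,c) with a <= c among 5 elements.
This lattice is modular (diamonds M_m and their chain-products are modular).
Total violating triples: 0


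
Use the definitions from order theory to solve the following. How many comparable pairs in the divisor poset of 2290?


A comparable pair {a,b} has a < b or b < a in the order.
Count unordered pairs where one element is strictly below the other.
Examples: {1,2}, {1,5}, {1,10}, {1,229}, ...
Total comparable pairs: 19


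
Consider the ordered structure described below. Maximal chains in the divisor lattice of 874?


A maximal chain goes from the minimum element to a maximal element via cover relations.
Counting all min-to-max paths in the cover graph.
Total maximal chains: 6


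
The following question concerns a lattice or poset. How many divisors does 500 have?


Divisors of 500: [1, 2, 4, 5, 10, 20, 25, 50, 100, 125, 250, 500]
Count: 12


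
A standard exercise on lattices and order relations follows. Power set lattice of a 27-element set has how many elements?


Power set = 2^n.
2^27 = 134217728


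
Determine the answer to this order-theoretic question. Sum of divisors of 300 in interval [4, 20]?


Interval [4,20] in divisors of 300: [4, 20]
Sum = 24


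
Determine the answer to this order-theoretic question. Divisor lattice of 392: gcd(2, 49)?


Meet=gcd.
gcd(2,49)=1


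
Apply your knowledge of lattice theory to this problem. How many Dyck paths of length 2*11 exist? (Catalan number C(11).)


C(n) = C(2n, n) / (n+1).
C(22, 11) = 705432
C(11) = 705432 / 12 = 58786


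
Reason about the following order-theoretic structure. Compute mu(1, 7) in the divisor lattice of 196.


In a divisor lattice, mu(a,b) = mu(b/a) where mu is the classical Mobius function.
b/a = 7/1 = 7
Prime factorization of 7: primes [7]
7 is squarefree with 1 prime factor(s), so mu(7) = (-1)^1 = -1


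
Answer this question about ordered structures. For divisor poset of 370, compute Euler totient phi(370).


phi(n) = n * prod_{p|n} (1 - 1/p).
Prime divisors of 370: [2, 5, 37]
phi(370) = 370 * (1 - 1/2) * (1 - 1/5) * (1 - 1/37)
phi(370) = 144


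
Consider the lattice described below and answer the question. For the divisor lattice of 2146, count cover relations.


A cover relation a -< b holds when a < b with no c strictly between.
Cover relations:
  1 -< 2
  1 -< 29
  1 -< 37
  2 -< 58
  2 -< 74
  29 -< 58
  29 -< 1073
  37 -< 74
  ...4 more
Total: 12


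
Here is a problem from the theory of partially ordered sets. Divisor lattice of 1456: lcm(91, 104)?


Join=lcm.
gcd(91,104)=13
lcm=728


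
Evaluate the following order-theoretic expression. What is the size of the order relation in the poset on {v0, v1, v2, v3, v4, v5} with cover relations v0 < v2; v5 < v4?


The order relation is {(a,b) : a <= b}, reflexive so it includes (a,a).
Examples: (v0,v0), (v0,v2), (v1,v1), (v2,v2), (v3,v3), ...
Total ordered pairs: 8


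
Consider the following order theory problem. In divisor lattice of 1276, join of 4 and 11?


In a divisor lattice, join = lcm (least common multiple).
gcd(4,11) = 1
lcm(4,11) = 4*11/gcd = 44/1 = 44


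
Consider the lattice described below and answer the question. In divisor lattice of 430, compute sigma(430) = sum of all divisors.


sigma(n) = sum of divisors.
Divisors of 430: [1, 2, 5, 10, 43, 86, 215, 430]
Sum = 792


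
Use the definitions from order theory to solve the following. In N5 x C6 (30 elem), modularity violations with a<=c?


Modular law: if a <= c then a v (b ^ c) = (a v b) ^ c.
Check all triples (a,b,c) with a <= c among 30 elements.
  e.g. a=(a,0), b=(c,0), c=(b,0): lhs=(a,0) != rhs=(b,0)
  e.g. a=(a,0), b=(c,1), c=(b,0): lhs=(a,0) != rhs=(b,0)
Total violating triples: 126


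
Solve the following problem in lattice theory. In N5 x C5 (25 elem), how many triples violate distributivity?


Distributive law: a ^ (b v c) = (a ^ b) v (a ^ c).
Check all 25^3 = 15625 ordered triples (a,b,c).
  e.g. a=(b,0), b=(a,0), c=(c,0): lhs=(b,0) != rhs=(a,0)
  e.g. a=(b,0), b=(a,0), c=(c,1): lhs=(b,0) != rhs=(a,0)
Total violating triples: 250


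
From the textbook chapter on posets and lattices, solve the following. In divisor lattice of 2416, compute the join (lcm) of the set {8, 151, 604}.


In a divisor lattice, join = lcm (least common multiple).
Compute lcm iteratively: start with first element, then lcm(current, next).
Elements: [8, 151, 604]
lcm(8,151) = 1208
lcm(1208,604) = 1208
Final lcm = 1208


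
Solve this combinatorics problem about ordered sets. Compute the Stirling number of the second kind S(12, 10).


S(n,k) = k*S(n-1,k) + S(n-1,k-1).
S(11,10) = 55, S(11,9) = 1155
S(12,10) = 10*55 + 1155 = 550 + 1155
S(12,10) = 1705


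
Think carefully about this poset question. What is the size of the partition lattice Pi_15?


B(n) = number of set partitions of an n-element set.
B(n) satisfies the recurrence: B(n+1) = sum_k C(n,k)*B(k).
B(15) = 1382958545


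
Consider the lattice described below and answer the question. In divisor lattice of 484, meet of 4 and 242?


In a divisor lattice, meet = gcd (greatest common divisor).
By Euclidean algorithm or factoring: gcd(4,242) = 2


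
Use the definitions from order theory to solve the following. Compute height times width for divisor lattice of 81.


Height = length of longest chain minus 1; width = size of largest antichain.
A maximum chain: 1 | 3 | 9 | 27 | 81  (height 4).
A maximum antichain: {1}  (width 1).
Product = 4 * 1 = 4


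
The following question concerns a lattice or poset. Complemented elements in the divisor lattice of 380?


An element a is complemented if some b has a meet b = bottom, a join b = top.
a is complemented iff gcd(a, n/a)=1, i.e. a is a unitary divisor of 380.
Complemented elements: 1, 4, 5, 19, 20, 76, ... (2 more)
Count: 8


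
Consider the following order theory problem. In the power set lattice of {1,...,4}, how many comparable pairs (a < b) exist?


A comparable pair {a,b} has a < b or b < a in the order.
Count unordered pairs where one element is strictly below the other.
Examples: {{},{1}}, {{},{2}}, {{},{3}}, {{},{4}}, ...
Total comparable pairs: 65


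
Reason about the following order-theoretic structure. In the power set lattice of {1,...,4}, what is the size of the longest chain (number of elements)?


A chain is a totally ordered subset; we count the number of elements in a maximum chain.
Compute, for each element x, the size of the longest chain ending at x:
  {}: 1
  {1}: 2
  {2}: 2
  {3}: 2
  {4}: 2
  {1,2}: 3
  ...
A maximum chain: {} < {1} < {1,2} < {1,2,3} < {1,2,3,4}
Number of elements in the longest chain: 5


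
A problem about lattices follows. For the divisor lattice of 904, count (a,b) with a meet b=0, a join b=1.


Complement pair (a,b): a meet b = bottom, a join b = top.
Here: gcd(a,b)=1 and lcm(a,b)=904, i.e. a*b=904 with a,b coprime.
Pairs found: (1,904), (8,113), (113,8), (904,1)
Total ordered pairs: 4


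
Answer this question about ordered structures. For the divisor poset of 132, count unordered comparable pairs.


A comparable pair {a,b} has a < b or b < a in the order.
Count unordered pairs where one element is strictly below the other.
Examples: {1,2}, {1,3}, {1,4}, {1,6}, ...
Total comparable pairs: 42


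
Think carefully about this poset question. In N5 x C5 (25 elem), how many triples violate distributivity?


Distributive law: a ^ (b v c) = (a ^ b) v (a ^ c).
Check all 25^3 = 15625 ordered triples (a,b,c).
  e.g. a=(b,0), b=(a,0), c=(c,0): lhs=(b,0) != rhs=(a,0)
  e.g. a=(b,0), b=(a,0), c=(c,1): lhs=(b,0) != rhs=(a,0)
Total violating triples: 250


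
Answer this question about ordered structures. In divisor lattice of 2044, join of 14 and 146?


In a divisor lattice, join = lcm (least common multiple).
gcd(14,146) = 2
lcm(14,146) = 14*146/gcd = 2044/2 = 1022


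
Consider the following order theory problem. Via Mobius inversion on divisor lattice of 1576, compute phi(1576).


phi(n) = n * prod_{p|n} (1 - 1/p).
Prime divisors of 1576: [2, 197]
phi(1576) = 1576 * (1 - 1/2) * (1 - 1/197)
phi(1576) = 784


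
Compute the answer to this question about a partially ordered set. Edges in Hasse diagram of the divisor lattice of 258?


A cover relation a -< b holds when a < b with no c strictly between.
Cover relations:
  1 -< 2
  1 -< 3
  1 -< 43
  2 -< 6
  2 -< 86
  3 -< 6
  3 -< 129
  6 -< 258
  ...4 more
Total: 12


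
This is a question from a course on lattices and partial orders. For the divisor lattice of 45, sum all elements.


sigma(n) = sum of divisors.
Divisors of 45: [1, 3, 5, 9, 15, 45]
Sum = 78


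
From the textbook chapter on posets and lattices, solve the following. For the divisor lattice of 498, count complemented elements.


An element a is complemented if some b has a meet b = bottom, a join b = top.
a is complemented iff gcd(a, n/a)=1, i.e. a is a unitary divisor of 498.
Complemented elements: 1, 2, 3, 6, 83, 166, ... (2 more)
Count: 8


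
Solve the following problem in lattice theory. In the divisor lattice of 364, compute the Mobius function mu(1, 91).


In a divisor lattice, mu(a,b) = mu(b/a) where mu is the classical Mobius function.
b/a = 91/1 = 91
Prime factorization of 91: primes [7, 13]
91 is squarefree with 2 prime factor(s), so mu(91) = (-1)^2 = 1


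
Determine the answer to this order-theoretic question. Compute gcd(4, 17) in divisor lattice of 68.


In a divisor lattice, meet = gcd (greatest common divisor).
By Euclidean algorithm or factoring: gcd(4,17) = 1


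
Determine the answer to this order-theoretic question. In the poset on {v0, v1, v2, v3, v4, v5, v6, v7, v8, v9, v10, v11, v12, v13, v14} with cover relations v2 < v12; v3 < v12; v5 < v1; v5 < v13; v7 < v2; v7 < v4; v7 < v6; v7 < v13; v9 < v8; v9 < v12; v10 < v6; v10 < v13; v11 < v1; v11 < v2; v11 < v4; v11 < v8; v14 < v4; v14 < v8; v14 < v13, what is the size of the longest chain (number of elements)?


A chain is a totally ordered subset; we count the number of elements in a maximum chain.
Compute, for each element x, the size of the longest chain ending at x:
  v0: 1
  v3: 1
  v5: 1
  v7: 1
  v9: 1
  v10: 1
  ...
A maximum chain: v7 < v2 < v12
Number of elements in the longest chain: 3


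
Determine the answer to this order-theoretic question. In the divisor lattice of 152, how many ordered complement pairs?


Complement pair (a,b): a meet b = bottom, a join b = top.
Here: gcd(a,b)=1 and lcm(a,b)=152, i.e. a*b=152 with a,b coprime.
Pairs found: (1,152), (8,19), (19,8), (152,1)
Total ordered pairs: 4


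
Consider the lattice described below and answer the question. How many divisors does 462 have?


Divisors of 462: [1, 2, 3, 6, 7, 11, 14, 21, 22, 33, 42, 66, 77, 154, 231, 462]
Count: 16


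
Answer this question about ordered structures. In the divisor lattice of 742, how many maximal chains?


A maximal chain goes from the minimum element to a maximal element via cover relations.
Counting all min-to-max paths in the cover graph.
Total maximal chains: 6


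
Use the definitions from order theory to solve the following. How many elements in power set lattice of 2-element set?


Power set = 2^n.
2^2 = 4


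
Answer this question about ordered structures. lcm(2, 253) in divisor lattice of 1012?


Join=lcm.
gcd(2,253)=1
lcm=506


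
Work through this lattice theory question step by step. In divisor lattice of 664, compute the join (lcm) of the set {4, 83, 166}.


In a divisor lattice, join = lcm (least common multiple).
Compute lcm iteratively: start with first element, then lcm(current, next).
Elements: [4, 83, 166]
lcm(4,83) = 332
lcm(332,166) = 332
Final lcm = 332


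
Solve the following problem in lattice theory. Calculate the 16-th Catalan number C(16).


C(n) = C(2n, n) / (n+1).
C(32, 16) = 601080390
C(16) = 601080390 / 17 = 35357670


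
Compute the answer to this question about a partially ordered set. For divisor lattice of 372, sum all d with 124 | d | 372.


Interval [124,372] in divisors of 372: [124, 372]
Sum = 496


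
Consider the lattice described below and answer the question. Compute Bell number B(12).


B(n) = number of set partitions of an n-element set.
B(n) satisfies the recurrence: B(n+1) = sum_k C(n,k)*B(k).
B(12) = 4213597


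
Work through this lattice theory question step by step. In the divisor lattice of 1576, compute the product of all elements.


Divisors of 1576: [1, 2, 4, 8, 197, 394, 788, 1576]
Product = n^(d(n)/2) = 1576^(8/2)
Product = 6169143218176


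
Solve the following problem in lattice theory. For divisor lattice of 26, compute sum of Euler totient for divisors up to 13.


Divisors of 26 up to 13: [1, 2, 13]
phi values: [1, 1, 12]
Sum = 14


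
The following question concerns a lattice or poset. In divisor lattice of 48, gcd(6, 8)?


Meet=gcd.
gcd(6,8)=2


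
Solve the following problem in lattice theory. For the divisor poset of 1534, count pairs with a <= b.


The order relation is {(a,b) : a <= b}, reflexive so it includes (a,a).
Examples: (1,1), (1,118), (1,13), (1,1534), (1,2), ...
Total ordered pairs: 27


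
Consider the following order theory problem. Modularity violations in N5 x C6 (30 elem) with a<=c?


Modular law: if a <= c then a v (b ^ c) = (a v b) ^ c.
Check all triples (a,b,c) with a <= c among 30 elements.
  e.g. a=(a,0), b=(c,0), c=(b,0): lhs=(a,0) != rhs=(b,0)
  e.g. a=(a,0), b=(c,1), c=(b,0): lhs=(a,0) != rhs=(b,0)
Total violating triples: 126


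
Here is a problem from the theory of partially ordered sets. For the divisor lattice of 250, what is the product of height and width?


Height = length of longest chain minus 1; width = size of largest antichain.
A maximum chain: 1 | 5 | 25 | 125 | 250  (height 4).
A maximum antichain: {2, 5}  (width 2).
Product = 4 * 2 = 8


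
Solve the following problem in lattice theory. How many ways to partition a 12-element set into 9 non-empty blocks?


S(n,k) = k*S(n-1,k) + S(n-1,k-1).
S(11,9) = 1155, S(11,8) = 11880
S(12,9) = 9*1155 + 11880 = 10395 + 11880
S(12,9) = 22275


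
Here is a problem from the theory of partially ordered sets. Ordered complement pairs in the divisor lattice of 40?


Complement pair (a,b): a meet b = bottom, a join b = top.
Here: gcd(a,b)=1 and lcm(a,b)=40, i.e. a*b=40 with a,b coprime.
Pairs found: (1,40), (5,8), (8,5), (40,1)
Total ordered pairs: 4


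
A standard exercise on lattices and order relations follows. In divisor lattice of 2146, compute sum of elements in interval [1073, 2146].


Interval [1073,2146] in divisors of 2146: [1073, 2146]
Sum = 3219


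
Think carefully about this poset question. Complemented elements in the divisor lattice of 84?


An element a is complemented if some b has a meet b = bottom, a join b = top.
a is complemented iff gcd(a, n/a)=1, i.e. a is a unitary divisor of 84.
Complemented elements: 1, 3, 4, 7, 12, 21, ... (2 more)
Count: 8


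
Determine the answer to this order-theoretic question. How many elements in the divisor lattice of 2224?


Divisors of 2224: [1, 2, 4, 8, 16, 139, 278, 556, 1112, 2224]
Count: 10


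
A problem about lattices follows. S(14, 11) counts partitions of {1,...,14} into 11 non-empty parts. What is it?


S(n,k) = k*S(n-1,k) + S(n-1,k-1).
S(13,11) = 2431, S(13,10) = 39325
S(14,11) = 11*2431 + 39325 = 26741 + 39325
S(14,11) = 66066


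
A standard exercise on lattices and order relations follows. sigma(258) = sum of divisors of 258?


sigma(n) = sum of divisors.
Divisors of 258: [1, 2, 3, 6, 43, 86, 129, 258]
Sum = 528


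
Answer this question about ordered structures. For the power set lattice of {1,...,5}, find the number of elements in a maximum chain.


A chain is a totally ordered subset; we count the number of elements in a maximum chain.
Compute, for each element x, the size of the longest chain ending at x:
  {}: 1
  {1}: 2
  {2}: 2
  {3}: 2
  {4}: 2
  {5}: 2
  ...
A maximum chain: {} < {1} < {1,2} < {1,2,3} < {1,2,3,4} < {1,2,3,4,5}
Number of elements in the longest chain: 6


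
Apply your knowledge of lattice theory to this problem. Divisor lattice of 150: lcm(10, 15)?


Join=lcm.
gcd(10,15)=5
lcm=30


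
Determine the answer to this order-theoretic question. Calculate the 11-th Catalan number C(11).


C(n) = C(2n, n) / (n+1).
C(22, 11) = 705432
C(11) = 705432 / 12 = 58786


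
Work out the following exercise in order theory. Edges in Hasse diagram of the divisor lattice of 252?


A cover relation a -< b holds when a < b with no c strictly between.
Cover relations:
  1 -< 2
  1 -< 3
  1 -< 7
  2 -< 4
  2 -< 6
  2 -< 14
  3 -< 6
  3 -< 9
  ...25 more
Total: 33


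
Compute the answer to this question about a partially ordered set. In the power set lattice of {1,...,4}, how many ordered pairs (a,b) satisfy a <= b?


The order relation is {(a,b) : a <= b}, reflexive so it includes (a,a).
Examples: ({},{}), ({},{1,2}), ({},{1,2,3}), ({},{1,2,3,4}), ({},{1,2,4}), ...
Total ordered pairs: 81


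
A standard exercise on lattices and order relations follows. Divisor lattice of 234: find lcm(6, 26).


In a divisor lattice, join = lcm (least common multiple).
gcd(6,26) = 2
lcm(6,26) = 6*26/gcd = 156/2 = 78


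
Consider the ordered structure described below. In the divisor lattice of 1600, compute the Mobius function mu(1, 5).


In a divisor lattice, mu(a,b) = mu(b/a) where mu is the classical Mobius function.
b/a = 5/1 = 5
Prime factorization of 5: primes [5]
5 is squarefree with 1 prime factor(s), so mu(5) = (-1)^1 = -1


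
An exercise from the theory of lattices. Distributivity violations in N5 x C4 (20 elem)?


Distributive law: a ^ (b v c) = (a ^ b) v (a ^ c).
Check all 20^3 = 8000 ordered triples (a,b,c).
  e.g. a=(b,0), b=(a,0), c=(c,0): lhs=(b,0) != rhs=(a,0)
  e.g. a=(b,0), b=(a,0), c=(c,1): lhs=(b,0) != rhs=(a,0)
Total violating triples: 128


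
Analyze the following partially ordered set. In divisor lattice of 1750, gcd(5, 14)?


Meet=gcd.
gcd(5,14)=1


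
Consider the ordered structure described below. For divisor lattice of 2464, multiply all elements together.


Divisors of 2464: [1, 2, 4, 7, 8, 11, 14, 16, 22, 28, 32, 44, 56, 77, 88, 112, 154, 176, 224, 308, 352, 616, 1232, 2464]
Product = n^(d(n)/2) = 2464^(24/2)
Product = 50082781634695956879921596112047907536896


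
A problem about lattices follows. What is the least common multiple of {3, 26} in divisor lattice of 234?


In a divisor lattice, join = lcm (least common multiple).
Compute lcm iteratively: start with first element, then lcm(current, next).
Elements: [3, 26]
lcm(3,26) = 78
Final lcm = 78


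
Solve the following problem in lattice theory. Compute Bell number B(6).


B(n) = number of set partitions of an n-element set.
B(n) satisfies the recurrence: B(n+1) = sum_k C(n,k)*B(k).
B(6) = 203


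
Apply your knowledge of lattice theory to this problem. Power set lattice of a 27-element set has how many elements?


Power set = 2^n.
2^27 = 134217728


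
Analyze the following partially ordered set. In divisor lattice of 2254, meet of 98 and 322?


In a divisor lattice, meet = gcd (greatest common divisor).
By Euclidean algorithm or factoring: gcd(98,322) = 14


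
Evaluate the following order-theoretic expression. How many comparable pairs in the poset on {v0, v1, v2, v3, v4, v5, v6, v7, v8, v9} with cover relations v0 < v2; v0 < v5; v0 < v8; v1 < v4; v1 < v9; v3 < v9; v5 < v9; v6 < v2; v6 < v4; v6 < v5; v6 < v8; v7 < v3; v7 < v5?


A comparable pair {a,b} has a < b or b < a in the order.
Count unordered pairs where one element is strictly below the other.
Examples: {v0,v2}, {v0,v5}, {v0,v8}, {v0,v9}, ...
Total comparable pairs: 16


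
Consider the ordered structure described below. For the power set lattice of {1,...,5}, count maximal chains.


A maximal chain goes from the minimum element to a maximal element via cover relations.
Counting all min-to-max paths in the cover graph.
Total maximal chains: 120


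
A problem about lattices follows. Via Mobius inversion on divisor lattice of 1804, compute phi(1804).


phi(n) = n * prod_{p|n} (1 - 1/p).
Prime divisors of 1804: [2, 11, 41]
phi(1804) = 1804 * (1 - 1/2) * (1 - 1/11) * (1 - 1/41)
phi(1804) = 800


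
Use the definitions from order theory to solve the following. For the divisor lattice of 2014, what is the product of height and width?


Height = length of longest chain minus 1; width = size of largest antichain.
A maximum chain: 1 | 53 | 1007 | 2014  (height 3).
A maximum antichain: {2, 19, 53}  (width 3).
Product = 3 * 3 = 9


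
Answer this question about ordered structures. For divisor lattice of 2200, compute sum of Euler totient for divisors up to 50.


Divisors of 2200 up to 50: [1, 2, 4, 5, 8, 10, 11, 20, 22, 25, 40, 44, 50]
phi values: [1, 1, 2, 4, 4, 4, 10, 8, 10, 20, 16, 20, 20]
Sum = 120


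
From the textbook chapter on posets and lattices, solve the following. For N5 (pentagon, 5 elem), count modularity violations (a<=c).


Modular law: if a <= c then a v (b ^ c) = (a v b) ^ c.
Check all triples (a,b,c) with a <= c among 5 elements.
  e.g. a=a, b=c, c=b: lhs=a != rhs=b
Total violating triples: 1


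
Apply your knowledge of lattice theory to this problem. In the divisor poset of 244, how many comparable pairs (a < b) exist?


A comparable pair {a,b} has a < b or b < a in the order.
Count unordered pairs where one element is strictly below the other.
Examples: {1,2}, {1,4}, {1,61}, {1,122}, ...
Total comparable pairs: 12


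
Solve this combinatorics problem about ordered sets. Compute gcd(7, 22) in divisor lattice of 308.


In a divisor lattice, meet = gcd (greatest common divisor).
By Euclidean algorithm or factoring: gcd(7,22) = 1


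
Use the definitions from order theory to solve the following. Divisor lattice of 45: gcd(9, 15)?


Meet=gcd.
gcd(9,15)=3


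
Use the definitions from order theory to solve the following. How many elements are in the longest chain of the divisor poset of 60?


A chain is a totally ordered subset; we count the number of elements in a maximum chain.
Compute, for each element x, the size of the longest chain ending at x:
  1: 1
  2: 2
  3: 2
  5: 2
  4: 3
  6: 3
  ...
A maximum chain: 1 < 2 < 4 < 12 < 60
Number of elements in the longest chain: 5


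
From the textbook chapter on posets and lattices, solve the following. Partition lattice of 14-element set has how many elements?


B(n) = number of set partitions of an n-element set.
B(n) satisfies the recurrence: B(n+1) = sum_k C(n,k)*B(k).
B(14) = 190899322


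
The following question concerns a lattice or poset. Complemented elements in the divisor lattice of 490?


An element a is complemented if some b has a meet b = bottom, a join b = top.
a is complemented iff gcd(a, n/a)=1, i.e. a is a unitary divisor of 490.
Complemented elements: 1, 2, 5, 10, 49, 98, ... (2 more)
Count: 8


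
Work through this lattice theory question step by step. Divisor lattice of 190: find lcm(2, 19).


In a divisor lattice, join = lcm (least common multiple).
gcd(2,19) = 1
lcm(2,19) = 2*19/gcd = 38/1 = 38


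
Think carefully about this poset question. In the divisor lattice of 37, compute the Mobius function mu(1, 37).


In a divisor lattice, mu(a,b) = mu(b/a) where mu is the classical Mobius function.
b/a = 37/1 = 37
Prime factorization of 37: primes [37]
37 is squarefree with 1 prime factor(s), so mu(37) = (-1)^1 = -1


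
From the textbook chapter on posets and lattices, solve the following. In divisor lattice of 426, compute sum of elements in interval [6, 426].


Interval [6,426] in divisors of 426: [6, 426]
Sum = 432


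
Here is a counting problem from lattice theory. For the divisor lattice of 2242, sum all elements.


sigma(n) = sum of divisors.
Divisors of 2242: [1, 2, 19, 38, 59, 118, 1121, 2242]
Sum = 3600


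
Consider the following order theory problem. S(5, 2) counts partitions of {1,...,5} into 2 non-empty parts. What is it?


S(n,k) = k*S(n-1,k) + S(n-1,k-1).
S(4,2) = 7, S(4,1) = 1
S(5,2) = 2*7 + 1 = 14 + 1
S(5,2) = 15


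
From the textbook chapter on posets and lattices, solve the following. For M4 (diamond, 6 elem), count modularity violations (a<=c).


Modular law: if a <= c then a v (b ^ c) = (a v b) ^ c.
Check all triples (a,b,c) with a <= c among 6 elements.
This lattice is modular (diamonds M_m and their chain-products are modular).
Total violating triples: 0


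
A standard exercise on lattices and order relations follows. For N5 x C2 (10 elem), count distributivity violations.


Distributive law: a ^ (b v c) = (a ^ b) v (a ^ c).
Check all 10^3 = 1000 ordered triples (a,b,c).
  e.g. a=(b,0), b=(a,0), c=(c,0): lhs=(b,0) != rhs=(a,0)
  e.g. a=(b,0), b=(a,0), c=(c,1): lhs=(b,0) != rhs=(a,0)
Total violating triples: 16


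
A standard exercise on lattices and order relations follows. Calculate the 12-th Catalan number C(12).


C(n) = C(2n, n) / (n+1).
C(24, 12) = 2704156
C(12) = 2704156 / 13 = 208012


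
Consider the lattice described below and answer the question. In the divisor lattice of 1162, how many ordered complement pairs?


Complement pair (a,b): a meet b = bottom, a join b = top.
Here: gcd(a,b)=1 and lcm(a,b)=1162, i.e. a*b=1162 with a,b coprime.
Pairs found: (1,1162), (2,581), (7,166), (14,83), ... (4 more)
Total ordered pairs: 8


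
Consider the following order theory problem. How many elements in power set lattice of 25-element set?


Power set = 2^n.
2^25 = 33554432


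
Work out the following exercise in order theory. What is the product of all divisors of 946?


Divisors of 946: [1, 2, 11, 22, 43, 86, 473, 946]
Product = n^(d(n)/2) = 946^(8/2)
Product = 800874647056


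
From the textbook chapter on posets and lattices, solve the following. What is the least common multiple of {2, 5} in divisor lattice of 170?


In a divisor lattice, join = lcm (least common multiple).
Compute lcm iteratively: start with first element, then lcm(current, next).
Elements: [2, 5]
lcm(2,5) = 10
Final lcm = 10


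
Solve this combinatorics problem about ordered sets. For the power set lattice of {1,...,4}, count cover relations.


A cover relation a -< b holds when a < b with no c strictly between.
Cover relations:
  {} -< {1}
  {} -< {2}
  {} -< {3}
  {} -< {4}
  {1} -< {1,2}
  {1} -< {1,3}
  {1} -< {1,4}
  {2} -< {1,2}
  ...24 more
Total: 32


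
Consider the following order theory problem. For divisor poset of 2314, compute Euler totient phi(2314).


phi(n) = n * prod_{p|n} (1 - 1/p).
Prime divisors of 2314: [2, 13, 89]
phi(2314) = 2314 * (1 - 1/2) * (1 - 1/13) * (1 - 1/89)
phi(2314) = 1056


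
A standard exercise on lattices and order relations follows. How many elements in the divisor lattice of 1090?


Divisors of 1090: [1, 2, 5, 10, 109, 218, 545, 1090]
Count: 8


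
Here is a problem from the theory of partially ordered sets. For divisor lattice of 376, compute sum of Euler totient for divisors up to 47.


Divisors of 376 up to 47: [1, 2, 4, 8, 47]
phi values: [1, 1, 2, 4, 46]
Sum = 54


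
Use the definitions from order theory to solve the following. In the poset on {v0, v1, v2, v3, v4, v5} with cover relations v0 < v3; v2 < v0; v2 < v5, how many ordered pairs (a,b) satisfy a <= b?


The order relation is {(a,b) : a <= b}, reflexive so it includes (a,a).
Examples: (v0,v0), (v0,v3), (v1,v1), (v2,v0), (v2,v2), ...
Total ordered pairs: 10


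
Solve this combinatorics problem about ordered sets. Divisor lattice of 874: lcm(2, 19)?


Join=lcm.
gcd(2,19)=1
lcm=38


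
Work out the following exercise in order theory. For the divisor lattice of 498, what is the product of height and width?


Height = length of longest chain minus 1; width = size of largest antichain.
A maximum chain: 1 | 83 | 249 | 498  (height 3).
A maximum antichain: {2, 3, 83}  (width 3).
Product = 3 * 3 = 9


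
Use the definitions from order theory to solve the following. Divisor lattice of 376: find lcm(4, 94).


In a divisor lattice, join = lcm (least common multiple).
gcd(4,94) = 2
lcm(4,94) = 4*94/gcd = 376/2 = 188


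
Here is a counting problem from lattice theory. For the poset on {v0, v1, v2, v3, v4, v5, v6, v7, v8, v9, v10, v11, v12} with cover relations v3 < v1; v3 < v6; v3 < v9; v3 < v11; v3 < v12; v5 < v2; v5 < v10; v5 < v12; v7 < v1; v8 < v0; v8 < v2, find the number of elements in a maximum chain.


A chain is a totally ordered subset; we count the number of elements in a maximum chain.
Compute, for each element x, the size of the longest chain ending at x:
  v3: 1
  v4: 1
  v5: 1
  v7: 1
  v8: 1
  v0: 2
  ...
A maximum chain: v8 < v0
Number of elements in the longest chain: 2


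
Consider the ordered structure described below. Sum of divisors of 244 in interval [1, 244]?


Interval [1,244] in divisors of 244: [1, 2, 4, 61, 122, 244]
Sum = 434


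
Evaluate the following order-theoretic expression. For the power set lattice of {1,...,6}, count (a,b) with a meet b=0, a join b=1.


Complement pair (a,b): a meet b = bottom, a join b = top.
Here: A intersect B = {} and A union B = {1,...,6}.
Pairs found: ({},{1,2,3,4,5,6}), ({1},{2,3,4,5,6}), ({2},{1,3,4,5,6}), ({3},{1,2,4,5,6}), ... (60 more)
Total ordered pairs: 64


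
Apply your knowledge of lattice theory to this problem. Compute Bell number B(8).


B(n) = number of set partitions of an n-element set.
B(n) satisfies the recurrence: B(n+1) = sum_k C(n,k)*B(k).
B(8) = 4140


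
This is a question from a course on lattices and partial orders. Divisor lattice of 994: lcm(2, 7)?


Join=lcm.
gcd(2,7)=1
lcm=14


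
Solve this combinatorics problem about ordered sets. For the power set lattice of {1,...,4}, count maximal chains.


A maximal chain goes from the minimum element to a maximal element via cover relations.
Counting all min-to-max paths in the cover graph.
Total maximal chains: 24


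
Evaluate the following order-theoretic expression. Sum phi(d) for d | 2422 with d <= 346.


Divisors of 2422 up to 346: [1, 2, 7, 14, 173, 346]
phi values: [1, 1, 6, 6, 172, 172]
Sum = 358


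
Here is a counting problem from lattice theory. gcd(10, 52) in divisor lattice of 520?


Meet=gcd.
gcd(10,52)=2


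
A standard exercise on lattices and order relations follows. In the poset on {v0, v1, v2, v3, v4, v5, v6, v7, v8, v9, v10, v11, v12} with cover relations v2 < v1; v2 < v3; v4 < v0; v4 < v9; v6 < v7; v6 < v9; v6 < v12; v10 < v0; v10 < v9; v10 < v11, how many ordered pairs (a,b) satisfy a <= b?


The order relation is {(a,b) : a <= b}, reflexive so it includes (a,a).
Examples: (v0,v0), (v1,v1), (v10,v0), (v10,v10), (v10,v11), ...
Total ordered pairs: 23


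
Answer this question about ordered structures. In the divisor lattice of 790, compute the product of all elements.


Divisors of 790: [1, 2, 5, 10, 79, 158, 395, 790]
Product = n^(d(n)/2) = 790^(8/2)
Product = 389500810000


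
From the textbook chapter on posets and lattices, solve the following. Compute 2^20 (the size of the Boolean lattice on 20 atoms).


Power set = 2^n.
2^20 = 1048576


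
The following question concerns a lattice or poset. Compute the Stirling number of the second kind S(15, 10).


S(n,k) = k*S(n-1,k) + S(n-1,k-1).
S(14,10) = 752752, S(14,9) = 5135130
S(15,10) = 10*752752 + 5135130 = 7527520 + 5135130
S(15,10) = 12662650


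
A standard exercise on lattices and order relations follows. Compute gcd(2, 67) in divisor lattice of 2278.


In a divisor lattice, meet = gcd (greatest common divisor).
By Euclidean algorithm or factoring: gcd(2,67) = 1


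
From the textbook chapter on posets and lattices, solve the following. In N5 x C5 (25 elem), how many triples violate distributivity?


Distributive law: a ^ (b v c) = (a ^ b) v (a ^ c).
Check all 25^3 = 15625 ordered triples (a,b,c).
  e.g. a=(b,0), b=(a,0), c=(c,0): lhs=(b,0) != rhs=(a,0)
  e.g. a=(b,0), b=(a,0), c=(c,1): lhs=(b,0) != rhs=(a,0)
Total violating triples: 250


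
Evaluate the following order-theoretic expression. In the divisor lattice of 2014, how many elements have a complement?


An element a is complemented if some b has a meet b = bottom, a join b = top.
a is complemented iff gcd(a, n/a)=1, i.e. a is a unitary divisor of 2014.
Complemented elements: 1, 2, 19, 38, 53, 106, ... (2 more)
Count: 8


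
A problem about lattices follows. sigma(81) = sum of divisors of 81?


sigma(n) = sum of divisors.
Divisors of 81: [1, 3, 9, 27, 81]
Sum = 121


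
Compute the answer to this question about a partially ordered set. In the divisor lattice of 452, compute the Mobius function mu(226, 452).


In a divisor lattice, mu(a,b) = mu(b/a) where mu is the classical Mobius function.
b/a = 452/226 = 2
Prime factorization of 2: primes [2]
2 is squarefree with 1 prime factor(s), so mu(2) = (-1)^1 = -1


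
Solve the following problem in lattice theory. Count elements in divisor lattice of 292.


Divisors of 292: [1, 2, 4, 73, 146, 292]
Count: 6


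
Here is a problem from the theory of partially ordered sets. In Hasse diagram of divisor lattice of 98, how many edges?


A cover relation a -< b holds when a < b with no c strictly between.
Cover relations:
  1 -< 2
  1 -< 7
  2 -< 14
  7 -< 14
  7 -< 49
  14 -< 98
  49 -< 98
Total: 7


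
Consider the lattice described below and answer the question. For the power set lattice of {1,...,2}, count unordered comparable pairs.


A comparable pair {a,b} has a < b or b < a in the order.
Count unordered pairs where one element is strictly below the other.
Examples: {{},{1}}, {{},{2}}, {{},{1,2}}, {{1},{1,2}}, ...
Total comparable pairs: 5


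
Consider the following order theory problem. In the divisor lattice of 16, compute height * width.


Height = length of longest chain minus 1; width = size of largest antichain.
A maximum chain: 1 | 2 | 4 | 8 | 16  (height 4).
A maximum antichain: {1}  (width 1).
Product = 4 * 1 = 4


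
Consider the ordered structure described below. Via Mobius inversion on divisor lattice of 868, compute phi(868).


phi(n) = n * prod_{p|n} (1 - 1/p).
Prime divisors of 868: [2, 7, 31]
phi(868) = 868 * (1 - 1/2) * (1 - 1/7) * (1 - 1/31)
phi(868) = 360


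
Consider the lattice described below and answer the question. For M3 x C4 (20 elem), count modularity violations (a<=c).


Modular law: if a <= c then a v (b ^ c) = (a v b) ^ c.
Check all triples (a,b,c) with a <= c among 20 elements.
This lattice is modular (diamonds M_m and their chain-products are modular).
Total violating triples: 0


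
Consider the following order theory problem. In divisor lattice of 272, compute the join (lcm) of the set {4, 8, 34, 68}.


In a divisor lattice, join = lcm (least common multiple).
Compute lcm iteratively: start with first element, then lcm(current, next).
Elements: [4, 8, 34, 68]
lcm(4,8) = 8
lcm(8,34) = 136
lcm(136,68) = 136
Final lcm = 136


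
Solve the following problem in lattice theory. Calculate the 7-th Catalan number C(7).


C(n) = C(2n, n) / (n+1).
C(14, 7) = 3432
C(7) = 3432 / 8 = 429


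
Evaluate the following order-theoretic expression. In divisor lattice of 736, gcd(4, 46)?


Meet=gcd.
gcd(4,46)=2


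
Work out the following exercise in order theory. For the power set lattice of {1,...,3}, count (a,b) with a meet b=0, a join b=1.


Complement pair (a,b): a meet b = bottom, a join b = top.
Here: A intersect B = {} and A union B = {1,...,3}.
Pairs found: ({},{1,2,3}), ({1},{2,3}), ({2},{1,3}), ({3},{1,2}), ... (4 more)
Total ordered pairs: 8


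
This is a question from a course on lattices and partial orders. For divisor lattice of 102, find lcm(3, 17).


In a divisor lattice, join = lcm (least common multiple).
Compute lcm iteratively: start with first element, then lcm(current, next).
Elements: [3, 17]
lcm(3,17) = 51
Final lcm = 51


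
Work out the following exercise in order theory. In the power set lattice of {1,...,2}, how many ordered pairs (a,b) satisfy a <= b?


The order relation is {(a,b) : a <= b}, reflexive so it includes (a,a).
Examples: ({},{}), ({},{1,2}), ({},{1}), ({},{2}), ({1,2},{1,2}), ...
Total ordered pairs: 9


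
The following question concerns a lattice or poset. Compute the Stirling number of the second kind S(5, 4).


S(n,k) = k*S(n-1,k) + S(n-1,k-1).
S(4,4) = 1, S(4,3) = 6
S(5,4) = 4*1 + 6 = 4 + 6
S(5,4) = 10


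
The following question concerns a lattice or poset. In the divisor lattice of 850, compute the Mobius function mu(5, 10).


In a divisor lattice, mu(a,b) = mu(b/a) where mu is the classical Mobius function.
b/a = 10/5 = 2
Prime factorization of 2: primes [2]
2 is squarefree with 1 prime factor(s), so mu(2) = (-1)^1 = -1


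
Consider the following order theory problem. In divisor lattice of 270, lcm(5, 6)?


Join=lcm.
gcd(5,6)=1
lcm=30


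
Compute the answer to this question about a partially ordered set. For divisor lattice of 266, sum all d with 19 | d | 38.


Interval [19,38] in divisors of 266: [19, 38]
Sum = 57


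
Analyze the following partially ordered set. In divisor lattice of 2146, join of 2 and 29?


In a divisor lattice, join = lcm (least common multiple).
gcd(2,29) = 1
lcm(2,29) = 2*29/gcd = 58/1 = 58


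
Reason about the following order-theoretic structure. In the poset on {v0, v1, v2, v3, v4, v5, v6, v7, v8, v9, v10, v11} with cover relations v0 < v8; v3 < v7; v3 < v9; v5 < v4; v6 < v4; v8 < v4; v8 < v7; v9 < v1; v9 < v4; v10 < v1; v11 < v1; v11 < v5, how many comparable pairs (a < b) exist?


A comparable pair {a,b} has a < b or b < a in the order.
Count unordered pairs where one element is strictly below the other.
Examples: {v0,v4}, {v0,v7}, {v0,v8}, {v1,v3}, ...
Total comparable pairs: 17


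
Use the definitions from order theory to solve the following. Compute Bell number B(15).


B(n) = number of set partitions of an n-element set.
B(n) satisfies the recurrence: B(n+1) = sum_k C(n,k)*B(k).
B(15) = 1382958545


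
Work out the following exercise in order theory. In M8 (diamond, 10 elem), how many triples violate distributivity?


Distributive law: a ^ (b v c) = (a ^ b) v (a ^ c).
Check all 10^3 = 1000 ordered triples (a,b,c).
  e.g. a=a1, b=a2, c=a3: lhs=a1 != rhs=0
  e.g. a=a1, b=a2, c=a4: lhs=a1 != rhs=0
Total violating triples: 336


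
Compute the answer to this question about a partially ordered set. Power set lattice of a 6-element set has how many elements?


Power set = 2^n.
2^6 = 64


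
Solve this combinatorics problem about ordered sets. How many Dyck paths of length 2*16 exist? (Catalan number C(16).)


C(n) = C(2n, n) / (n+1).
C(32, 16) = 601080390
C(16) = 601080390 / 17 = 35357670
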